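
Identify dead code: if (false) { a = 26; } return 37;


condition is constant false, so the whole block is unreachable
Dead: 'if (false) { a = 26; }'


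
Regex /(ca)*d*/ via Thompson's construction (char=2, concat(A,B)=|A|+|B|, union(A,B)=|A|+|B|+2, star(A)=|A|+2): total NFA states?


Syntax tree has 3 char leaf(s), 0 union(s), 2 star(s)
chars contribute 3×2 = 6; each union adds +2; each star adds +2
Total: 6 + 0 + 4 = 10 states


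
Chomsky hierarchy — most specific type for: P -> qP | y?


Right-linear: every RHS is a terminal or a terminal followed by one nonterminal
Classification: Type 3 (Regular)


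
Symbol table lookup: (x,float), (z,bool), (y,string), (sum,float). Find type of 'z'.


Lookup 'z' → type bool


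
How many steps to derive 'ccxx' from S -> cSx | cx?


Derivation: S => cSx => ccxx
Steps: 2


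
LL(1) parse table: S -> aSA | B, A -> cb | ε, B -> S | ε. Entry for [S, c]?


For [S, c]: B is nullable and 'c' ∈ FOLLOW(S)
Entry: S -> B


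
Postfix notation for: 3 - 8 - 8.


Left to right (same or higher precedence on left)
Postfix: 3 8 - 8 -


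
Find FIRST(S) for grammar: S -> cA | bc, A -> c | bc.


Per alternative of S: FIRST(cA) = {c}; FIRST(bc) = {b}
FIRST(S) = {b, c}


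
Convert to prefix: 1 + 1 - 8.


left-to-right (same/higher precedence on left): tree is (- (+ 1 1) 8)
Prefix: - + 1 1 8


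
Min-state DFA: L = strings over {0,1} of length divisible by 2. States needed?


Track length mod 2: states 0..1, accept at 0
Minimal DFA: 2 states


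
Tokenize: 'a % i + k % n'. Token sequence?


Scan left to right, longest-match per lexeme
Tokens: ID(a), OP(%), ID(i), OP(+), ID(k), OP(%), ID(n)


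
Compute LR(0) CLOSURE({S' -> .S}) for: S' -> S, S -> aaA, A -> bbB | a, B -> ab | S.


Start: S' -> .S
For each item with dot before a nonterminal B, add B -> .γ for every B-production
Closure: [S' -> .S, S -> .aaA]


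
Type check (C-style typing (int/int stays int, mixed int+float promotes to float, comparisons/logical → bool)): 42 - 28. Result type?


Operand types: int - int
Rule: mixed int/float promotes to float; int/int stays int
Result type: int


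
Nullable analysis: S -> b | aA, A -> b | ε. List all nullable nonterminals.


A nonterminal is nullable iff some alternative derives ε (directly, or every symbol in it is nullable)
Nullable: {A}


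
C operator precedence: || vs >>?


'>>' is shift (level 8); '||' is logical OR (level 1)
Higher level binds tighter
'>>' has higher precedence than '||'


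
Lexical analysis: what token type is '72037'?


Pattern: digits only
Type: INTEGER_LITERAL


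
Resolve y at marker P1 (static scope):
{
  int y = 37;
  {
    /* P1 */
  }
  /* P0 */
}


P1's block does not declare y; resolves to the enclosing declaration at depth 0
y = 37


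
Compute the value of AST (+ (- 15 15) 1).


Evaluate inner: (- 15 15) = 0
Evaluate root: (+ 0 1) = 1
Result: 1


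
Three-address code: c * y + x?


Break into single-operator statements:
t1 = c * y
t2 = t1 + x


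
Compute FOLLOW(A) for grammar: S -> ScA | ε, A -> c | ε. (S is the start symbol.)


$ ∈ FOLLOW(S). For each A -> αBβ: add FIRST(β)\{ε} to FOLLOW(B); if β nullable, add FOLLOW(A).
FOLLOW(A) = {$, c}


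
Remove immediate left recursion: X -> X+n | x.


Left-recursive alternatives: X+n; non-recursive: x
Introduce X': X -> xX', X' -> +nX' | ε


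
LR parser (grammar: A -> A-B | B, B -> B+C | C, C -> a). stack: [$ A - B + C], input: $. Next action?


handle 'B+C' on top
Action: reduce (B -> B+C)


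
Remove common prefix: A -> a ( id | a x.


Common prefix: 'a'
Factored: A -> a A', A' -> ( id | x


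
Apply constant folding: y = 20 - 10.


20 - 10 = 10 at compile time
Optimized: y = 10


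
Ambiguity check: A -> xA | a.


right-linear, alternatives start with distinct terminals 'x' vs 'a': unique leftmost derivation
Unambiguous


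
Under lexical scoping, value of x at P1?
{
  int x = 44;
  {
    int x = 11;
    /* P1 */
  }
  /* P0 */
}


x declared in the same block as P1
x = 11


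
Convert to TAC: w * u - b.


Break into single-operator statements:
t1 = w * u
t2 = t1 - b


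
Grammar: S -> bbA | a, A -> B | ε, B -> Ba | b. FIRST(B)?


Per alternative of B: FIRST(Ba) = {b}; FIRST(b) = {b}
FIRST(B) = {b}


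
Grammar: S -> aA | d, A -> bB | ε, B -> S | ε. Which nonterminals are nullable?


A nonterminal is nullable iff some alternative derives ε (directly, or every symbol in it is nullable)
Nullable: {A, B}


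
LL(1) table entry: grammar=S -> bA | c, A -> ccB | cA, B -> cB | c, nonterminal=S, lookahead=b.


For [S, b]: 'b' ∈ FIRST(bA)
Entry: S -> bA


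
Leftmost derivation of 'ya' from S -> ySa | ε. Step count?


Derivation: S => ySa => ya
Steps: 2


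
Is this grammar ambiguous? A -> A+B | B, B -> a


precedence layered via separate nonterminal B: deterministic
Unambiguous


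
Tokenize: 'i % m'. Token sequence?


Scan left to right, longest-match per lexeme
Tokens: ID(i), OP(%), ID(m)


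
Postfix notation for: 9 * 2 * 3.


Left to right (same or higher precedence on left)
Postfix: 9 2 * 3 *


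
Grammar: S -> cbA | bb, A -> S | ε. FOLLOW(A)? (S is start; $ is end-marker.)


$ ∈ FOLLOW(S). For each A -> αBβ: add FIRST(β)\{ε} to FOLLOW(B); if β nullable, add FOLLOW(A).
FOLLOW(A) = {$}


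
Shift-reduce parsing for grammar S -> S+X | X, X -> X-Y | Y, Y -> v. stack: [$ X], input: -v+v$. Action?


shift '-' to continue X -> X-Y
Action: shift


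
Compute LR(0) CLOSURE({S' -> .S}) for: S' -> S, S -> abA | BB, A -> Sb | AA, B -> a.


Start: S' -> .S
For each item with dot before a nonterminal B, add B -> .γ for every B-production
Closure: [S' -> .S, S -> .abA, S -> .BB, B -> .a]


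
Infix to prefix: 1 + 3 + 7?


left-to-right (same/higher precedence on left): tree is (+ (+ 1 3) 7)
Prefix: + + 1 3 7


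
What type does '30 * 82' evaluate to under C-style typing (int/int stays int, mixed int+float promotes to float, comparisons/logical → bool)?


Operand types: int * int
Rule: mixed int/float promotes to float; int/int stays int
Result type: int


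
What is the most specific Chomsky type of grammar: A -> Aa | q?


Left-linear: every RHS is a terminal or one nonterminal followed by a terminal
Classification: Type 3 (Regular)


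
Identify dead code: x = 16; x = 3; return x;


first assignment to x is overwritten before any read
Dead: 'x = 16'


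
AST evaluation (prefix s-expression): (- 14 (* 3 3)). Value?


Evaluate inner: (* 3 3) = 9
Evaluate root: (- 14 9) = 5
Result: 5


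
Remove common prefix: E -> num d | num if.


Common prefix: 'num'
Factored: E -> num E', E' -> d | if


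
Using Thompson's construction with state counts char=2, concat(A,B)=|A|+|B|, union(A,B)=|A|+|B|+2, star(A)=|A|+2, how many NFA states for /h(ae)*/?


Syntax tree has 3 char leaf(s), 0 union(s), 1 star(s)
chars contribute 3×2 = 6; each union adds +2; each star adds +2
Total: 6 + 0 + 2 = 8 states


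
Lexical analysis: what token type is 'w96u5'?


Pattern: letter/underscore followed by alphanumerics, not a keyword
Type: IDENTIFIER


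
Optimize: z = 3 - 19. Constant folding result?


3 - 19 = -16 at compile time
Optimized: z = -16


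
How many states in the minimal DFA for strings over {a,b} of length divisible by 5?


Track length mod 5: states 0..4, accept at 0
Minimal DFA: 5 states


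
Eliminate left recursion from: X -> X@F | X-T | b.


Left-recursive alternatives: X@F, X-T; non-recursive: b
Introduce X': X -> bX', X' -> @FX' | -TX' | ε


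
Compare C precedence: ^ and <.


'<' is relational (level 7); '^' is bitwise XOR (level 4)
Higher level binds tighter
'<' has higher precedence than '^'


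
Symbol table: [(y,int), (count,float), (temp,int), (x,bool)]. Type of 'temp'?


Lookup 'temp' → type int


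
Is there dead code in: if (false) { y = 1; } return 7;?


condition is constant false, so the whole block is unreachable
Dead: 'if (false) { y = 1; }'


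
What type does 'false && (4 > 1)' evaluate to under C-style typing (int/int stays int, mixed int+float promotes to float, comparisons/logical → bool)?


Operand types: bool && bool
Rule: logical operators take bool operands and yield bool
Result type: bool


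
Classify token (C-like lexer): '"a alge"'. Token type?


Pattern: double-quoted sequence
Type: STRING_LITERAL


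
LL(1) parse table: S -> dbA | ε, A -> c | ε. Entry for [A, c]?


For [A, c]: 'c' ∈ FIRST(c)
Entry: A -> c


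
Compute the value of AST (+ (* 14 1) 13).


Evaluate inner: (* 14 1) = 14
Evaluate root: (+ 14 13) = 27
Result: 27


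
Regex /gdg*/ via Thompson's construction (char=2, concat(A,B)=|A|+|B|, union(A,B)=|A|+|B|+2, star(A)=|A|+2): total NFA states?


Syntax tree has 3 char leaf(s), 0 union(s), 1 star(s)
chars contribute 3×2 = 6; each union adds +2; each star adds +2
Total: 6 + 0 + 2 = 8 states


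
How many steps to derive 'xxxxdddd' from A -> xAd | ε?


Derivation: A => xAd => xxAdd => xxxAddd => xxxxAdddd => xxxxdddd
Steps: 5


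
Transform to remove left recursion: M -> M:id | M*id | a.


Left-recursive alternatives: M:id, M*id; non-recursive: a
Introduce M': M -> aM', M' -> :idM' | *idM' | ε


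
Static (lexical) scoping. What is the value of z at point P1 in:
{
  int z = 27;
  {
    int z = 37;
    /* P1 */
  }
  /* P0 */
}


z declared in the same block as P1
z = 37


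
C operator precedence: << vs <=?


'<<' is shift (level 8); '<=' is relational (level 7)
Higher level binds tighter
'<<' has higher precedence than '<='


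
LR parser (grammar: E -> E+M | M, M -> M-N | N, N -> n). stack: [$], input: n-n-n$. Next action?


no handle on stack; shift 'n'
Action: shift


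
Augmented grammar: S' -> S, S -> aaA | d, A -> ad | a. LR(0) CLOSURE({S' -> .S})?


Start: S' -> .S
For each item with dot before a nonterminal B, add B -> .γ for every B-production
Closure: [S' -> .S, S -> .aaA, S -> .d]


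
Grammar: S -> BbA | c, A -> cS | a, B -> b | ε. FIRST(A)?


Per alternative of A: FIRST(cS) = {c}; FIRST(a) = {a}
FIRST(A) = {a, c}


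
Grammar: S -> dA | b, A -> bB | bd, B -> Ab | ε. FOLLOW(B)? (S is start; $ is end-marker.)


$ ∈ FOLLOW(S). For each A -> αBβ: add FIRST(β)\{ε} to FOLLOW(B); if β nullable, add FOLLOW(A).
FOLLOW(B) = {$, b}


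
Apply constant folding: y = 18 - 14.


18 - 14 = 4 at compile time
Optimized: y = 4


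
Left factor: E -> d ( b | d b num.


Common prefix: 'd'
Factored: E -> d E', E' -> ( b | b num


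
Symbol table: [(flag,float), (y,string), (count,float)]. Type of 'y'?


Lookup 'y' → type string


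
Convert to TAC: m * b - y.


Break into single-operator statements:
t1 = m * b
t2 = t1 - y


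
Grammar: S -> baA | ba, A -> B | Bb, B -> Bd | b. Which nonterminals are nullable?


A nonterminal is nullable iff some alternative derives ε (directly, or every symbol in it is nullable)
Nullable: {}


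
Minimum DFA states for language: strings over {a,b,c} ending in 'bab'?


Track the longest suffix of input matching a prefix of 'bab': 4 classes (prefixes of length 0..3)
Minimal DFA: 4 states


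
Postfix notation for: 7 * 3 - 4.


Left to right (same or higher precedence on left)
Postfix: 7 3 * 4 -


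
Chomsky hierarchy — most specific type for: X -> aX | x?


Right-linear: every RHS is a terminal or a terminal followed by one nonterminal
Classification: Type 3 (Regular)


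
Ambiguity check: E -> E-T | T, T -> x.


precedence layered via separate nonterminal T: deterministic
Unambiguous


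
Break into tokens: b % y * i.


Scan left to right, longest-match per lexeme
Tokens: ID(b), OP(%), ID(y), OP(*), ID(i)


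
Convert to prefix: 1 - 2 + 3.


left-to-right (same/higher precedence on left): tree is (+ (- 1 2) 3)
Prefix: + - 1 2 3


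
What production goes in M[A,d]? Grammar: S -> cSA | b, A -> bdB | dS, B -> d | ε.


For [A, d]: 'd' ∈ FIRST(dS)
Entry: A -> dS


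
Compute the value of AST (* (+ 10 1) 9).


Evaluate inner: (+ 10 1) = 11
Evaluate root: (* 11 9) = 99
Result: 99


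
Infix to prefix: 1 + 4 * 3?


'*' binds tighter: tree is (+ 1 (* 4 3))
Prefix: + 1 * 4 3


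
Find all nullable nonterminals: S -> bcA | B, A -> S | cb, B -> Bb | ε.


A nonterminal is nullable iff some alternative derives ε (directly, or every symbol in it is nullable)
Nullable: {A, B, S}


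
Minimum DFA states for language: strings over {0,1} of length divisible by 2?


Track length mod 2: states 0..1, accept at 0
Minimal DFA: 2 states


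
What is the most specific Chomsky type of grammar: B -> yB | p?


Right-linear: every RHS is a terminal or a terminal followed by one nonterminal
Classification: Type 3 (Regular)


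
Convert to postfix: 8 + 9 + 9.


Left to right (same or higher precedence on left)
Postfix: 8 9 + 9 +


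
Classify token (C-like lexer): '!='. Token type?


Pattern: operator symbol
Type: OPERATOR


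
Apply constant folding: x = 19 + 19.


19 + 19 = 38 at compile time
Optimized: x = 38


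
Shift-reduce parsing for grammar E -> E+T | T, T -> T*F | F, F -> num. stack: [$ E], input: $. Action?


start symbol E on stack, input exhausted
Action: accept


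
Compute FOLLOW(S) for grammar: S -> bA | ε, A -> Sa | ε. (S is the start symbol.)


$ ∈ FOLLOW(S). For each A -> αBβ: add FIRST(β)\{ε} to FOLLOW(B); if β nullable, add FOLLOW(A).
FOLLOW(S) = {$, a}


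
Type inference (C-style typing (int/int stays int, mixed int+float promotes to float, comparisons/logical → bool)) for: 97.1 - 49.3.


Operand types: float - float
Rule: mixed int/float promotes to float; int/int stays int
Result type: float


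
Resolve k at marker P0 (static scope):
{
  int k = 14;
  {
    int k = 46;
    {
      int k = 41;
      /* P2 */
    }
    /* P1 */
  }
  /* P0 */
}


k declared in the same block as P0
k = 14


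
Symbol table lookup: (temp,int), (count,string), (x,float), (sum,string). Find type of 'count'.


Lookup 'count' → type string


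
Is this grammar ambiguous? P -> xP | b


right-linear, alternatives start with distinct terminals 'x' vs 'b': unique leftmost derivation
Unambiguous


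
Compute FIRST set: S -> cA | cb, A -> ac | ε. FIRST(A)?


Per alternative of A: FIRST(ac) = {a}; FIRST(ε) = {ε}
FIRST(A) = {a, ε}


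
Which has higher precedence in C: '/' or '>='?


'/' is multiplicative (level 10); '>=' is relational (level 7)
Higher level binds tighter
'/' has higher precedence than '>='


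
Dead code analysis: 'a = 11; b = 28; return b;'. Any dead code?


a is assigned but never read
Dead: 'a = 11'


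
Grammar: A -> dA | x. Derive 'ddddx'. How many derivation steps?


Derivation: A => dA => ddA => dddA => ddddA => ddddx
Steps: 5


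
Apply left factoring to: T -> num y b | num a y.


Common prefix: 'num'
Factored: T -> num T', T' -> y b | a y


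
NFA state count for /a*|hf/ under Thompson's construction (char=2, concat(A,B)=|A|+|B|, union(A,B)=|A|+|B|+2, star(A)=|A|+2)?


Syntax tree has 3 char leaf(s), 1 union(s), 1 star(s)
chars contribute 3×2 = 6; each union adds +2; each star adds +2
Total: 6 + 2 + 2 = 10 states


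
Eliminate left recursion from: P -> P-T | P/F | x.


Left-recursive alternatives: P-T, P/F; non-recursive: x
Introduce P': P -> xP', P' -> -TP' | /FP' | ε


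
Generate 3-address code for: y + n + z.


Break into single-operator statements:
t1 = y + n
t2 = t1 + z


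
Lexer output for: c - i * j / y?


Scan left to right, longest-match per lexeme
Tokens: ID(c), OP(-), ID(i), OP(*), ID(j), OP(/), ID(y)


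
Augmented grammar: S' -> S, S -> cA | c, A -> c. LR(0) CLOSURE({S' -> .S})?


Start: S' -> .S
For each item with dot before a nonterminal B, add B -> .γ for every B-production
Closure: [S' -> .S, S -> .cA, S -> .c]


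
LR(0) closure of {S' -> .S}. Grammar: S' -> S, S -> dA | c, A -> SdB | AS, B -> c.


Start: S' -> .S
For each item with dot before a nonterminal B, add B -> .γ for every B-production
Closure: [S' -> .S, S -> .dA, S -> .c]


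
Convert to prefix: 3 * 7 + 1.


left-to-right (same/higher precedence on left): tree is (+ (* 3 7) 1)
Prefix: + * 3 7 1


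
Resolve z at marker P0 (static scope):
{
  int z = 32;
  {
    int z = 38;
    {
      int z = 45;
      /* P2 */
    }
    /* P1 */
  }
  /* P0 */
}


z declared in the same block as P0
z = 32


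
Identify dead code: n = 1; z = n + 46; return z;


n is read by z's definition; z is returned
No dead code


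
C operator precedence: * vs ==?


'*' is multiplicative (level 10); '==' is equality (level 6)
Higher level binds tighter
'*' has higher precedence than '=='


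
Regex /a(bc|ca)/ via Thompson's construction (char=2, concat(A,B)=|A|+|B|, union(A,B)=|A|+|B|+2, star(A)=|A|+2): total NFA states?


Syntax tree has 5 char leaf(s), 1 union(s), 0 star(s)
chars contribute 5×2 = 10; each union adds +2; each star adds +2
Total: 10 + 2 + 0 = 12 states


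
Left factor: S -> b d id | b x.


Common prefix: 'b'
Factored: S -> b S', S' -> d id | x


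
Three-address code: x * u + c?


Break into single-operator statements:
t1 = x * u
t2 = t1 + c


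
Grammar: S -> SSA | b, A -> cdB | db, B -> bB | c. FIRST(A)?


Per alternative of A: FIRST(cdB) = {c}; FIRST(db) = {d}
FIRST(A) = {c, d}


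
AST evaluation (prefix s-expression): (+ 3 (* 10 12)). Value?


Evaluate inner: (* 10 12) = 120
Evaluate root: (+ 3 120) = 123
Result: 123


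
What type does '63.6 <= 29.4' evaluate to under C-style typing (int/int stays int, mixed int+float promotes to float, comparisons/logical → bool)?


Operand types: float <= float
Rule: comparison yields bool
Result type: bool


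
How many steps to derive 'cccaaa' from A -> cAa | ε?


Derivation: A => cAa => ccAaa => cccAaaa => cccaaa
Steps: 4


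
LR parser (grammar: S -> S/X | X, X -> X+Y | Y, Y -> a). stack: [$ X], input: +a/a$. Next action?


shift '+' to continue X -> X+Y
Action: shift


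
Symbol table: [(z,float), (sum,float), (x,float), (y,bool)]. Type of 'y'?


Lookup 'y' → type bool


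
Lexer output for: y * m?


Scan left to right, longest-match per lexeme
Tokens: ID(y), OP(*), ID(m)


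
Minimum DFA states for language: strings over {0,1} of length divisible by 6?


Track length mod 6: states 0..5, accept at 0
Minimal DFA: 6 states


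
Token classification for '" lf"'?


Pattern: double-quoted sequence
Type: STRING_LITERAL


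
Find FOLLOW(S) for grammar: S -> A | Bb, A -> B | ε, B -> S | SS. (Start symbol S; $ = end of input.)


$ ∈ FOLLOW(S). For each A -> αBβ: add FIRST(β)\{ε} to FOLLOW(B); if β nullable, add FOLLOW(A).
FOLLOW(S) = {$, b}


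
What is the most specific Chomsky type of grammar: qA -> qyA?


LHS has context (more than one symbol) and |LHS| ≤ |RHS|
Classification: Type 1 (Context-Sensitive)


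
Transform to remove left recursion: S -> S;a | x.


Left-recursive alternatives: S;a; non-recursive: x
Introduce S': S -> xS', S' -> ;aS' | ε


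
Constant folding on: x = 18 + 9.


18 + 9 = 27 at compile time
Optimized: x = 27


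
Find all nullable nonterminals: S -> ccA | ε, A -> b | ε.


A nonterminal is nullable iff some alternative derives ε (directly, or every symbol in it is nullable)
Nullable: {A, S}


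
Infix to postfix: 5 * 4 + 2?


Left to right (same or higher precedence on left)
Postfix: 5 4 * 2 +


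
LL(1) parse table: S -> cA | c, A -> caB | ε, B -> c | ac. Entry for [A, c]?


For [A, c]: 'c' ∈ FIRST(caB)
Entry: A -> caB


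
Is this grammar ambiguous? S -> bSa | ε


balanced b^n…a^n: each string has a unique parse
Unambiguous


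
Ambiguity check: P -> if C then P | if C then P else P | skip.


dangling else: 'if C then if C then skip else skip' parses two ways
Ambiguous


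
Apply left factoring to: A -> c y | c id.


Common prefix: 'c'
Factored: A -> c A', A' -> y | id


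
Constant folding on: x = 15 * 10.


15 * 10 = 150 at compile time
Optimized: x = 150


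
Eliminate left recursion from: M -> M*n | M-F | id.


Left-recursive alternatives: M*n, M-F; non-recursive: id
Introduce M': M -> idM', M' -> *nM' | -FM' | ε


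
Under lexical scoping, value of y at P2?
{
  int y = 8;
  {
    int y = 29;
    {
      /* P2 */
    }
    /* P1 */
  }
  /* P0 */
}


P2's block does not declare y; resolves to the enclosing declaration at depth 1
y = 29


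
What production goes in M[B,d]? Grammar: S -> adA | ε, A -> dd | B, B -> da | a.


For [B, d]: 'd' ∈ FIRST(da)
Entry: B -> da


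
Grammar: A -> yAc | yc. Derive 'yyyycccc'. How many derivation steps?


Derivation: A => yAc => yyAcc => yyyAccc => yyyycccc
Steps: 4


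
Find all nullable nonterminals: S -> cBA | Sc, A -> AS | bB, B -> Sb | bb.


A nonterminal is nullable iff some alternative derives ε (directly, or every symbol in it is nullable)
Nullable: {}


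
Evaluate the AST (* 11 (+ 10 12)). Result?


Evaluate inner: (+ 10 12) = 22
Evaluate root: (* 11 22) = 242
Result: 242


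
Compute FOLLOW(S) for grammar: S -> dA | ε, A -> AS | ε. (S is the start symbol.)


$ ∈ FOLLOW(S). For each A -> αBβ: add FIRST(β)\{ε} to FOLLOW(B); if β nullable, add FOLLOW(A).
FOLLOW(S) = {$, d}


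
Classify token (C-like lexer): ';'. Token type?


Pattern: delimiter/punctuation
Type: PUNCTUATION


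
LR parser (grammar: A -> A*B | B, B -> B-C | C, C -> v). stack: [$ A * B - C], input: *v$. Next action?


handle 'B-C' on top
Action: reduce (B -> B-C)


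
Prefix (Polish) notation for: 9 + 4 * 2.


'*' binds tighter: tree is (+ 9 (* 4 2))
Prefix: + 9 * 4 2


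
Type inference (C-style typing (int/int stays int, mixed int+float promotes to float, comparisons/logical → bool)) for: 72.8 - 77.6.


Operand types: float - float
Rule: mixed int/float promotes to float; int/int stays int
Result type: float


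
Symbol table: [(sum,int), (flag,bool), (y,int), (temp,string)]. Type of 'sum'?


Lookup 'sum' → type int


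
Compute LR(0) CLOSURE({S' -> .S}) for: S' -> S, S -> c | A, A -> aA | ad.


Start: S' -> .S
For each item with dot before a nonterminal B, add B -> .γ for every B-production
Closure: [S' -> .S, S -> .c, S -> .A, A -> .aA, A -> .ad]


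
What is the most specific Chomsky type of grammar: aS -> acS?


LHS has context (more than one symbol) and |LHS| ≤ |RHS|
Classification: Type 1 (Context-Sensitive)


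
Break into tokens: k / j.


Scan left to right, longest-match per lexeme
Tokens: ID(k), OP(/), ID(j)


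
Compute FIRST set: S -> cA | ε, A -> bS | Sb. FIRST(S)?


Per alternative of S: FIRST(cA) = {c}; FIRST(ε) = {ε}
FIRST(S) = {c, ε}


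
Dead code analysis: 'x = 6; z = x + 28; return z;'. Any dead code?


x is read by z's definition; z is returned
No dead code


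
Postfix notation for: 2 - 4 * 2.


* has higher precedence, evaluate 4*2 first
Postfix: 2 4 2 * -


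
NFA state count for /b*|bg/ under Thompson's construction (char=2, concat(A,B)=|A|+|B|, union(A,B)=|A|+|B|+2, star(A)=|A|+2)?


Syntax tree has 3 char leaf(s), 1 union(s), 1 star(s)
chars contribute 3×2 = 6; each union adds +2; each star adds +2
Total: 6 + 2 + 2 = 10 states


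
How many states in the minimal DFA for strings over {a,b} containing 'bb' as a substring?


KMP-style automaton: 2 progress states + 1 absorbing accept = 3
Minimal DFA: 3 states


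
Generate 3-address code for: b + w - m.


Break into single-operator statements:
t1 = b + w
t2 = t1 - m


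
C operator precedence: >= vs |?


'>=' is relational (level 7); '|' is bitwise OR (level 3)
Higher level binds tighter
'>=' has higher precedence than '|'


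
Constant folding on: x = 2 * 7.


2 * 7 = 14 at compile time
Optimized: x = 14


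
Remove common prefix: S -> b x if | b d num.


Common prefix: 'b'
Factored: S -> b S', S' -> x if | d num


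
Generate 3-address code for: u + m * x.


Break into single-operator statements:
t1 = m * x
t2 = u + t1


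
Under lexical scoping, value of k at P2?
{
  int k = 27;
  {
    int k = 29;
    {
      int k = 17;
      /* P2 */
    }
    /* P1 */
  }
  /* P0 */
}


k declared in the same block as P2
k = 17


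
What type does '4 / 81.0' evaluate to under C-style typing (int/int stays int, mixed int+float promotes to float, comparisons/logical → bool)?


Operand types: int / float
Rule: mixed int/float promotes to float; int/int stays int
Result type: float


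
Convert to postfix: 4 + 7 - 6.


Left to right (same or higher precedence on left)
Postfix: 4 7 + 6 -


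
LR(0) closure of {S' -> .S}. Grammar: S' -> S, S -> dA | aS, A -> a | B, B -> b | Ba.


Start: S' -> .S
For each item with dot before a nonterminal B, add B -> .γ for every B-production
Closure: [S' -> .S, S -> .dA, S -> .aS]


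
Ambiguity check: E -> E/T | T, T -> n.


precedence layered via separate nonterminal T: deterministic
Unambiguous


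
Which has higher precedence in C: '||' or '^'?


'^' is bitwise XOR (level 4); '||' is logical OR (level 1)
Higher level binds tighter
'^' has higher precedence than '||'


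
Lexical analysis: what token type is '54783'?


Pattern: digits only
Type: INTEGER_LITERAL


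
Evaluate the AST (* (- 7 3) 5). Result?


Evaluate inner: (- 7 3) = 4
Evaluate root: (* 4 5) = 20
Result: 20


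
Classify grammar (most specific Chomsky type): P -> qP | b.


Right-linear: every RHS is a terminal or a terminal followed by one nonterminal
Classification: Type 3 (Regular)


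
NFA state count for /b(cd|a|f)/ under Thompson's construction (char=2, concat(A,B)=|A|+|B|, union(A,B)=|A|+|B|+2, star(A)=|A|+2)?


Syntax tree has 5 char leaf(s), 2 union(s), 0 star(s)
chars contribute 5×2 = 10; each union adds +2; each star adds +2
Total: 10 + 4 + 0 = 14 states


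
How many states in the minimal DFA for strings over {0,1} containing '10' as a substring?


KMP-style automaton: 2 progress states + 1 absorbing accept = 3
Minimal DFA: 3 states


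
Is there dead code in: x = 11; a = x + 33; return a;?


x is read by a's definition; a is returned
No dead code


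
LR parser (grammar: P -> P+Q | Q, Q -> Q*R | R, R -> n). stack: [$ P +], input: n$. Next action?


no handle ('P+' is not any RHS); shift 'n'
Action: shift


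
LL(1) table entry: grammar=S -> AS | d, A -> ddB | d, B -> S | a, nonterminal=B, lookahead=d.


For [B, d]: 'd' ∈ FIRST(S)
Entry: B -> S


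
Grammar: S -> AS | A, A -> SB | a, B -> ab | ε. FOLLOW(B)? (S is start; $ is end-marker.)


$ ∈ FOLLOW(S). For each A -> αBβ: add FIRST(β)\{ε} to FOLLOW(B); if β nullable, add FOLLOW(A).
FOLLOW(B) = {$, a}


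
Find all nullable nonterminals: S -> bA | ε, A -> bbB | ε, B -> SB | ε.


A nonterminal is nullable iff some alternative derives ε (directly, or every symbol in it is nullable)
Nullable: {A, B, S}


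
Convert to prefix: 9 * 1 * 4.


left-to-right (same/higher precedence on left): tree is (* (* 9 1) 4)
Prefix: * * 9 1 4


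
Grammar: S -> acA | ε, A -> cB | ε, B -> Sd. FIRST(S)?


Per alternative of S: FIRST(acA) = {a}; FIRST(ε) = {ε}
FIRST(S) = {a, ε}


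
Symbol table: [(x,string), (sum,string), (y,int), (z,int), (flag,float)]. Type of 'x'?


Lookup 'x' → type string


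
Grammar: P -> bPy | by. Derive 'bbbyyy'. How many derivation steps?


Derivation: P => bPy => bbPyy => bbbyyy
Steps: 3


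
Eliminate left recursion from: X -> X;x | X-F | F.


Left-recursive alternatives: X;x, X-F; non-recursive: F
Introduce X': X -> FX', X' -> ;xX' | -FX' | ε


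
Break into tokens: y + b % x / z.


Scan left to right, longest-match per lexeme
Tokens: ID(y), OP(+), ID(b), OP(%), ID(x), OP(/), ID(z)


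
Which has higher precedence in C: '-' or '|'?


'-' is additive (level 9); '|' is bitwise OR (level 3)
Higher level binds tighter
'-' has higher precedence than '|'


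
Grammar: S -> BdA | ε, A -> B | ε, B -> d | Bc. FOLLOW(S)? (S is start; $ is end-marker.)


$ ∈ FOLLOW(S). For each A -> αBβ: add FIRST(β)\{ε} to FOLLOW(B); if β nullable, add FOLLOW(A).
FOLLOW(S) = {$}


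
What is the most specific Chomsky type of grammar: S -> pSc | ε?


Single nonterminal LHS, but p^n c^n is not regular
Classification: Type 2 (Context-Free)


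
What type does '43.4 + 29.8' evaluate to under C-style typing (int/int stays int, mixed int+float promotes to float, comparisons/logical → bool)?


Operand types: float + float
Rule: mixed int/float promotes to float; int/int stays int
Result type: float


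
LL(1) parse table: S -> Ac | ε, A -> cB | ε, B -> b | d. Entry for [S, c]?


For [S, c]: 'c' ∈ FIRST(Ac)
Entry: S -> Ac


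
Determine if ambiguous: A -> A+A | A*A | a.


'a+a*a' has two parse trees (no precedence encoded between + and *)
Ambiguous


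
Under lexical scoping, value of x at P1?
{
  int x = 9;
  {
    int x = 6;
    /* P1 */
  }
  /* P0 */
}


x declared in the same block as P1
x = 6


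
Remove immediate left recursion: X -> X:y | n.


Left-recursive alternatives: X:y; non-recursive: n
Introduce X': X -> nX', X' -> :yX' | ε


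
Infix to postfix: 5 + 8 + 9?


Left to right (same or higher precedence on left)
Postfix: 5 8 + 9 +


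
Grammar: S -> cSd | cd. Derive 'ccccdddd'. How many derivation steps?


Derivation: S => cSd => ccSdd => cccSddd => ccccdddd
Steps: 4


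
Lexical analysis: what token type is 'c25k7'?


Pattern: letter/underscore followed by alphanumerics, not a keyword
Type: IDENTIFIER


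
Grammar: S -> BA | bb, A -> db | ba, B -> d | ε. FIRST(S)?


Per alternative of S: FIRST(BA) = {b, d}; FIRST(bb) = {b}
FIRST(S) = {b, d}


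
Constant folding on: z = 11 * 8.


11 * 8 = 88 at compile time
Optimized: z = 88


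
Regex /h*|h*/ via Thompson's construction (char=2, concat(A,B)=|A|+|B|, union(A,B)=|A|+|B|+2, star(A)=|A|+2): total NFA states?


Syntax tree has 2 char leaf(s), 1 union(s), 2 star(s)
chars contribute 2×2 = 4; each union adds +2; each star adds +2
Total: 4 + 2 + 4 = 10 states


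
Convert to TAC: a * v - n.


Break into single-operator statements:
t1 = a * v
t2 = t1 - n


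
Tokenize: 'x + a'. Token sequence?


Scan left to right, longest-match per lexeme
Tokens: ID(x), OP(+), ID(a)


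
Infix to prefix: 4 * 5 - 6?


left-to-right (same/higher precedence on left): tree is (- (* 4 5) 6)
Prefix: - * 4 5 6


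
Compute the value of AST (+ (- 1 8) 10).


Evaluate inner: (- 1 8) = -7
Evaluate root: (+ -7 10) = 3
Result: 3


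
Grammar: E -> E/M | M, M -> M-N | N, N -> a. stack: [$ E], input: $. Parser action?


start symbol E on stack, input exhausted
Action: accept


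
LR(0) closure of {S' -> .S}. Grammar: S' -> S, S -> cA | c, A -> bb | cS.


Start: S' -> .S
For each item with dot before a nonterminal B, add B -> .γ for every B-production
Closure: [S' -> .S, S -> .cA, S -> .c]


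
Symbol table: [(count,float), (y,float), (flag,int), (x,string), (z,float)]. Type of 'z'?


Lookup 'z' → type float


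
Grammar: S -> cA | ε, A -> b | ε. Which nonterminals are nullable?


A nonterminal is nullable iff some alternative derives ε (directly, or every symbol in it is nullable)
Nullable: {A, S}


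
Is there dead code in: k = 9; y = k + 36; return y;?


k is read by y's definition; y is returned
No dead code


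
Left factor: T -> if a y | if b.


Common prefix: 'if'
Factored: T -> if T', T' -> a y | b


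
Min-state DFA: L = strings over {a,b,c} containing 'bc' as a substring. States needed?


KMP-style automaton: 2 progress states + 1 absorbing accept = 3
Minimal DFA: 3 states


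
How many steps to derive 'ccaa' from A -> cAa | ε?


Derivation: A => cAa => ccAaa => ccaa
Steps: 3


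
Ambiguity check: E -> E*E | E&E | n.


'n*n&n' has two parse trees (no precedence encoded between * and &)
Ambiguous


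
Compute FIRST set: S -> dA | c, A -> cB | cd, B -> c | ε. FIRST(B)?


Per alternative of B: FIRST(c) = {c}; FIRST(ε) = {ε}
FIRST(B) = {c, ε}


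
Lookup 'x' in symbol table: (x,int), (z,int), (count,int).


Lookup 'x' → type int


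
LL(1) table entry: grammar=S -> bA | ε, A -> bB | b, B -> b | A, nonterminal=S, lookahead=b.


For [S, b]: 'b' ∈ FIRST(bA)
Entry: S -> bA


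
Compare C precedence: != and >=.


'>=' is relational (level 7); '!=' is equality (level 6)
Higher level binds tighter
'>=' has higher precedence than '!='


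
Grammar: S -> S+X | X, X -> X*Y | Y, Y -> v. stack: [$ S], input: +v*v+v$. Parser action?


shift '+' to continue S -> S+X
Action: shift


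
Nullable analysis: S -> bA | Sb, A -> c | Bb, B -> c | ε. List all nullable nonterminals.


A nonterminal is nullable iff some alternative derives ε (directly, or every symbol in it is nullable)
Nullable: {B}


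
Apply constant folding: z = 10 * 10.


10 * 10 = 100 at compile time
Optimized: z = 100


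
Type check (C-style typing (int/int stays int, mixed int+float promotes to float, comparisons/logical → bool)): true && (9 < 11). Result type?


Operand types: bool && bool
Rule: logical operators take bool operands and yield bool
Result type: bool


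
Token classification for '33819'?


Pattern: digits only
Type: INTEGER_LITERAL


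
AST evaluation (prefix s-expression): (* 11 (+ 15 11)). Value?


Evaluate inner: (+ 15 11) = 26
Evaluate root: (* 11 26) = 286
Result: 286


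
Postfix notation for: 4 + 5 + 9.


Left to right (same or higher precedence on left)
Postfix: 4 5 + 9 +


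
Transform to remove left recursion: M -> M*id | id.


Left-recursive alternatives: M*id; non-recursive: id
Introduce M': M -> idM', M' -> *idM' | ε


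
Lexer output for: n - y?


Scan left to right, longest-match per lexeme
Tokens: ID(n), OP(-), ID(y)


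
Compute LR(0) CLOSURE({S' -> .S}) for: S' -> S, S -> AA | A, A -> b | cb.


Start: S' -> .S
For each item with dot before a nonterminal B, add B -> .γ for every B-production
Closure: [S' -> .S, S -> .AA, S -> .A, A -> .b, A -> .cb]


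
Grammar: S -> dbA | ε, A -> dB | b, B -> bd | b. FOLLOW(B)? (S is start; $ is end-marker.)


$ ∈ FOLLOW(S). For each A -> αBβ: add FIRST(β)\{ε} to FOLLOW(B); if β nullable, add FOLLOW(A).
FOLLOW(B) = {$}


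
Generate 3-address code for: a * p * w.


Break into single-operator statements:
t1 = a * p
t2 = t1 * w


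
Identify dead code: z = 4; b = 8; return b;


z is assigned but never read
Dead: 'z = 4'


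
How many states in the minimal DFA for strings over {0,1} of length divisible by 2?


Track length mod 2: states 0..1, accept at 0
Minimal DFA: 2 states


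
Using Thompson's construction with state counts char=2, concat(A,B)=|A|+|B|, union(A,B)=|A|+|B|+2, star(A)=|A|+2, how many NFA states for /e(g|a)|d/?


Syntax tree has 4 char leaf(s), 2 union(s), 0 star(s)
chars contribute 4×2 = 8; each union adds +2; each star adds +2
Total: 8 + 4 + 0 = 12 states


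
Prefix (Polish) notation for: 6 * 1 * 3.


left-to-right (same/higher precedence on left): tree is (* (* 6 1) 3)
Prefix: * * 6 1 3


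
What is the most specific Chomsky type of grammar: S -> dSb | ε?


Single nonterminal LHS, but d^n b^n is not regular
Classification: Type 2 (Context-Free)


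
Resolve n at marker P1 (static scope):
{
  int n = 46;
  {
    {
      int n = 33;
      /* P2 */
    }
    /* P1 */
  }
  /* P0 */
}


P1's block does not declare n; resolves to the enclosing declaration at depth 0
n = 46


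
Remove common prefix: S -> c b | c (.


Common prefix: 'c'
Factored: S -> c S', S' -> b | (


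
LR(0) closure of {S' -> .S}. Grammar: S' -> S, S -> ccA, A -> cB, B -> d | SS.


Start: S' -> .S
For each item with dot before a nonterminal B, add B -> .γ for every B-production
Closure: [S' -> .S, S -> .ccA]


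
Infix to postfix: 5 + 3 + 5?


Left to right (same or higher precedence on left)
Postfix: 5 3 + 5 +


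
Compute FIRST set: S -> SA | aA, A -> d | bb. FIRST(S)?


Per alternative of S: FIRST(SA) = {a}; FIRST(aA) = {a}
FIRST(S) = {a}


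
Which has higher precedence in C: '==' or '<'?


'<' is relational (level 7); '==' is equality (level 6)
Higher level binds tighter
'<' has higher precedence than '=='


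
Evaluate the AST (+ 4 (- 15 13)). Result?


Evaluate inner: (- 15 13) = 2
Evaluate root: (+ 4 2) = 6
Result: 6


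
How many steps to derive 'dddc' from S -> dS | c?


Derivation: S => dS => ddS => dddS => dddc
Steps: 4


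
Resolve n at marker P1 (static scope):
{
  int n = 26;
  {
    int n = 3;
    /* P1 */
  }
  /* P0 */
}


n declared in the same block as P1
n = 3


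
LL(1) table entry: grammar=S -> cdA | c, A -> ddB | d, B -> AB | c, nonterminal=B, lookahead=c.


For [B, c]: 'c' ∈ FIRST(c)
Entry: B -> c


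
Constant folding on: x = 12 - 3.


12 - 3 = 9 at compile time
Optimized: x = 9


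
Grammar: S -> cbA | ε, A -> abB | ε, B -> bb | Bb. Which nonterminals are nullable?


A nonterminal is nullable iff some alternative derives ε (directly, or every symbol in it is nullable)
Nullable: {A, S}


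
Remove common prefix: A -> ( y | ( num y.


Common prefix: '('
Factored: A -> ( A', A' -> y | num y


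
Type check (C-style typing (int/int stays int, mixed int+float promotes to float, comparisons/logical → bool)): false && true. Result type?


Operand types: bool && bool
Rule: logical operators take bool operands and yield bool
Result type: bool


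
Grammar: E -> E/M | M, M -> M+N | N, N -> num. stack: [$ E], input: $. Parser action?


start symbol E on stack, input exhausted
Action: accept


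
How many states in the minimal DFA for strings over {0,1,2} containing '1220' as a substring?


KMP-style automaton: 4 progress states + 1 absorbing accept = 5
Minimal DFA: 5 states


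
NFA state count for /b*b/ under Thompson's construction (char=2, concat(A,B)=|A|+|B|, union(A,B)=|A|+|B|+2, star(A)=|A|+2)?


Syntax tree has 2 char leaf(s), 0 union(s), 1 star(s)
chars contribute 2×2 = 4; each union adds +2; each star adds +2
Total: 4 + 0 + 2 = 6 states


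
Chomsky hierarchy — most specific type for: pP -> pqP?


LHS has context (more than one symbol) and |LHS| ≤ |RHS|
Classification: Type 1 (Context-Sensitive)


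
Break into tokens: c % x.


Scan left to right, longest-match per lexeme
Tokens: ID(c), OP(%), ID(x)


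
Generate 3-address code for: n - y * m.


Break into single-operator statements:
t1 = y * m
t2 = n - t1


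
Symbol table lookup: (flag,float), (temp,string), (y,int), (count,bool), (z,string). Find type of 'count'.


Lookup 'count' → type bool


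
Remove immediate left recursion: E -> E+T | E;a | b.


Left-recursive alternatives: E+T, E;a; non-recursive: b
Introduce E': E -> bE', E' -> +TE' | ;aE' | ε


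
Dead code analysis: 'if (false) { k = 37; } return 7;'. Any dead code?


condition is constant false, so the whole block is unreachable
Dead: 'if (false) { k = 37; }'
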